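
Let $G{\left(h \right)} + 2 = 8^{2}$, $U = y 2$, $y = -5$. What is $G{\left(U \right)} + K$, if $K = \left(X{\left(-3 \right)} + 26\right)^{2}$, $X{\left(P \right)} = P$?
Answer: $591$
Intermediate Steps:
$U = -10$ ($U = \left(-5\right) 2 = -10$)
$G{\left(h \right)} = 62$ ($G{\left(h \right)} = -2 + 8^{2} = -2 + 64 = 62$)
$K = 529$ ($K = \left(-3 + 26\right)^{2} = 23^{2} = 529$)
$G{\left(U \right)} + K = 62 + 529 = 591$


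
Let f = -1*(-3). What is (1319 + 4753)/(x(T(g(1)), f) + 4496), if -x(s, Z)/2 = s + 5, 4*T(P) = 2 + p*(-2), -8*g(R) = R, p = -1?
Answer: 1518/1121 ≈ 1.3541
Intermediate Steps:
g(R) = -R/8
T(P) = 1 (T(P) = (2 - 1*(-2))/4 = (2 + 2)/4 = (¼)*4 = 1)
f = 3
x(s, Z) = -10 - 2*s (x(s, Z) = -2*(s + 5) = -2*(5 + s) = -10 - 2*s)
(1319 + 4753)/(x(T(g(1)), f) + 4496) = (1319 + 4753)/((-10 - 2*1) + 4496) = 6072/((-10 - 2) + 4496) = 6072/(-12 + 4496) = 6072/4484 = 6072*(1/4484) = 1518/1121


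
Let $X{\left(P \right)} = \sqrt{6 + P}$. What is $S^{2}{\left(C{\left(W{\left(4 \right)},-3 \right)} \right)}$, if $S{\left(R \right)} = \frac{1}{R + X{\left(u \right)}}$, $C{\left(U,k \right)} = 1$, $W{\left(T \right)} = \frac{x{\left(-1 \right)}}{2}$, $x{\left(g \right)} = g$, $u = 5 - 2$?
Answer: $\frac{1}{16} \approx 0.0625$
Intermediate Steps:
$u = 3$
$W{\left(T \right)} = - \frac{1}{2}$
$S{\left(R \right)} = \frac{1}{3 + R}$ ($S{\left(R \right)} = \frac{1}{R + \sqrt{6 + 3}} = \frac{1}{R + \sqrt{9}} = \frac{1}{R + 3} = \frac{1}{3 + R}$)
$S^{2}{\left(C{\left(W{\left(4 \right)},-3 \right)} \right)} = \left(\frac{1}{3 + 1}\right)^{2} = \left(\frac{1}{4}\right)^{2} = \frac{1}{16}$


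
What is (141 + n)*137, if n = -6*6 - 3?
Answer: 13974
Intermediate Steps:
n = -39 (n = -36 - 3 = -39)
(141 + n)*137 = (141 - 39)*137 = 102*137 = 13974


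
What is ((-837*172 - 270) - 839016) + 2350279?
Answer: 1367029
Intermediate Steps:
((-837*172 - 270) - 839016) + 2350279 = ((-143964 - 270) - 839016) + 2350279 = (-144234 - 839016) + 2350279 = -983250 + 2350279 = 1367029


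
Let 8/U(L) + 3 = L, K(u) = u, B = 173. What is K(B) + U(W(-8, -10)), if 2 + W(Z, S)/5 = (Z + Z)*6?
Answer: 85281/493 ≈ 172.98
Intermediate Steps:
W(Z, S) = -10 + 60*Z (W(Z, S) = -10 + 5*((Z + Z)*6) = -10 + 5*((2*Z)*6) = -10 + 5*(12*Z) = -10 + 60*Z)
U(L) = 8/(-3 + L)
K(B) + U(W(-8, -10)) = 173 + 8/(-3 + (-10 + 60*(-8))) = 173 + 8/(-3 + (-10 - 480)) = 173 + 8/(-3 - 490) = 173 + 8/(-493) = 173 + 8*(-1/493) = 173 - 8/493 = 85281/493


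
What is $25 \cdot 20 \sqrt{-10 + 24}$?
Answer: $500 \sqrt{14} \approx 1870.8$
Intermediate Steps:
$25 \cdot 20 \sqrt{-10 + 24} = 500 \sqrt{14}$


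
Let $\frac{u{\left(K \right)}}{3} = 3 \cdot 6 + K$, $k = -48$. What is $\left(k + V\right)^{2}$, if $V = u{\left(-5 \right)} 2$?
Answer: $900$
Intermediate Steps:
$u{\left(K \right)} = 54 + 3 K$ ($u{\left(K \right)} = 3 \left(3 \cdot 6 + K\right) = 3 \left(18 + K\right) = 54 + 3 K$)
$V = 78$ ($V = \left(54 + 3 \left(-5\right)\right) 2 = \left(54 - 15\right) 2 = 39 \cdot 2 = 78$)
$\left(k + V\right)^{2} = \left(-48 + 78\right)^{2} = 30^{2} = 900$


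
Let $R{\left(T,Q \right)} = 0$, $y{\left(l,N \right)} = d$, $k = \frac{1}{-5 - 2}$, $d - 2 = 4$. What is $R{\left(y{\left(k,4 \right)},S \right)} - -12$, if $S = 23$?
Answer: $12$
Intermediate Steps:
$d = 6$ ($d = 2 + 4 = 6$)
$k = - \frac{1}{7}$ ($k = \frac{1}{-7} = - \frac{1}{7} \approx -0.14286$)
$y{\left(l,N \right)} = 6$
$R{\left(y{\left(k,4 \right)},S \right)} - -12 = 0 - -12 = 0 + 12 = 12$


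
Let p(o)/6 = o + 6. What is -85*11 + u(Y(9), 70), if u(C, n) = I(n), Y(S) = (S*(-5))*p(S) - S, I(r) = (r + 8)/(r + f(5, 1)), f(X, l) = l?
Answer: -66307/71 ≈ -933.90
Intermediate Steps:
p(o) = 36 + 6*o (p(o) = 6*(o + 6) = 6*(6 + o) = 36 + 6*o)
I(r) = (8 + r)/(1 + r) (I(r) = (r + 8)/(r + 1) = (8 + r)/(1 + r))
Y(S) = -S - 5*S*(36 + 6*S) (Y(S) = (S*(-5))*(36 + 6*S) - S = (-5*S)*(36 + 6*S) - S = -5*S*(36 + 6*S) - S = -S - 5*S*(36 + 6*S))
u(C, n) = (8 + n)/(1 + n)
-85*11 + u(Y(9), 70) = -85*11 + (8 + 70)/(1 + 70) = -935 + 78/71 = -66307/71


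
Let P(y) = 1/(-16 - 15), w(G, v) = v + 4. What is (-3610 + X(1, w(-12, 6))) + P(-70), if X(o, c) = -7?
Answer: -112128/31 ≈ -3617.0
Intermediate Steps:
w(G, v) = 4 + v
P(y) = -1/31 (P(y) = 1/(-31) = -1/31)
(-3610 + X(1, w(-12, 6))) + P(-70) = (-3610 - 7) - 1/31 = -3617 - 1/31 = -112128/31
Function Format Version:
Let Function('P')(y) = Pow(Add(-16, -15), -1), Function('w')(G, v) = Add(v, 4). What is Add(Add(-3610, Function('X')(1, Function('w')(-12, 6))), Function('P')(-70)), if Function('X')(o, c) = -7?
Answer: Rational(-112128, 31) ≈ -3617.0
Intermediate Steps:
Function('w')(G, v) = Add(4, v)
Function('P')(y) = Rational(-1, 31) (Function('P')(y) = Pow(-31, -1) = Rational(-1, 31))
Add(Add(-3610, Function('X')(1, Function('w')(-12, 6))), Function('P')(-70)) = Add(Add(-3610, -7), Rational(-1, 31)) = Add(-3617, Rational(-1, 31)) = Rational(-112128, 31)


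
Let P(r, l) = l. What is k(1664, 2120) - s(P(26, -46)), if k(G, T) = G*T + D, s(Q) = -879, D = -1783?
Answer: 3526776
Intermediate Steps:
k(G, T) = -1783 + G*T (k(G, T) = G*T - 1783 = -1783 + G*T)
k(1664, 2120) - s(P(26, -46)) = (-1783 + 1664*2120) - 1*(-879) = (-1783 + 3527680) + 879 = 3525897 + 879 = 3526776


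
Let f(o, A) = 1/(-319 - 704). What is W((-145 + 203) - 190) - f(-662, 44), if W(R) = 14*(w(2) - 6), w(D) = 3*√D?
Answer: -85931/1023 + 42*√2 ≈ -24.602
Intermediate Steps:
f(o, A) = -1/1023 (f(o, A) = 1/(-1023) = -1/1023)
W(R) = -84 + 42*√2 (W(R) = 14*(3*√2 - 6) = 14*(-6 + 3*√2) = -84 + 42*√2)
W((-145 + 203) - 190) - f(-662, 44) = (-84 + 42*√2) - 1*(-1/1023) = (-84 + 42*√2) + 1/1023 = -85931/1023 + 42*√2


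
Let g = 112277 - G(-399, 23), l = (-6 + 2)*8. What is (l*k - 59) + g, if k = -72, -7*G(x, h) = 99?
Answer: 801753/7 ≈ 1.1454e+5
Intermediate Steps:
G(x, h) = -99/7 (G(x, h) = -⅐*99 = -99/7)
l = -32 (l = -4*8 = -32)
g = 786038/7 (g = 112277 - 1*(-99/7) = 112277 + 99/7 = 786038/7 ≈ 1.1229e+5)
(l*k - 59) + g = (-32*(-72) - 59) + 786038/7 = (2304 - 59) + 786038/7 = 2245 + 786038/7 = 801753/7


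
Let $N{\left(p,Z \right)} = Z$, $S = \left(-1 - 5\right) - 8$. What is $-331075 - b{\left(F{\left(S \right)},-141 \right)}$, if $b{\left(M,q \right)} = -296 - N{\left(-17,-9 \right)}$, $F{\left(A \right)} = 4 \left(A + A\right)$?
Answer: $-330788$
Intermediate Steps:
$S = -14$ ($S = -6 - 8 = -14$)
$F{\left(A \right)} = 8 A$ ($F{\left(A \right)} = 4 \cdot 2 A = 8 A$)
$b{\left(M,q \right)} = -287$ ($b{\left(M,q \right)} = -296 - -9 = -296 + 9 = -287$)
$-331075 - b{\left(F{\left(S \right)},-141 \right)} = -331075 - -287 = -331075 + 287 = -330788$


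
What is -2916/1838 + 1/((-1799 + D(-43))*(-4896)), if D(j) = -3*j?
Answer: -11921073641/7514038080 ≈ -1.5865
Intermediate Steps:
-2916/1838 + 1/((-1799 + D(-43))*(-4896)) = -2916/1838 + 1/(-1799 - 3*(-43)*(-4896)) = -2916*1/1838 - 1/4896/(-1799 + 129) = -1458/919 - 1/4896/(-1670) = -1458/919 - 1/1670*(-1/4896) = -1458/919 + 1/8176320 = -11921073641/7514038080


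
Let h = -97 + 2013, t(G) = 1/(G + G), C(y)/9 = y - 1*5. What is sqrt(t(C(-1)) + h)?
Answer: 7*sqrt(12669)/18 ≈ 43.772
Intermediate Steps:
C(y) = -45 + 9*y (C(y) = 9*(y - 1*5) = 9*(y - 5) = 9*(-5 + y) = -45 + 9*y)
t(G) = 1/(2*G)
h = 1916
sqrt(t(C(-1)) + h) = sqrt(1/(2*(-45 + 9*(-1))) + 1916) = sqrt(1/(2*(-45 - 9)) + 1916) = sqrt((1/2)/(-54) + 1916) = sqrt((1/2)*(-1/54) + 1916) = sqrt(-1/108 + 1916) = sqrt(206927/108) = 7*sqrt(12669)/18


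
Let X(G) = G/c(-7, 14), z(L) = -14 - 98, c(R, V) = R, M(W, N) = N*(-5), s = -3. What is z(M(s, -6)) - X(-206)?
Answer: -990/7 ≈ -141.43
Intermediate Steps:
M(W, N) = -5*N
z(L) = -112
X(G) = -G/7 (X(G) = G/(-7) = G*(-1/7) = -G/7)
z(M(s, -6)) - X(-206) = -112 - (-1)*(-206)/7 = -112 - 1*206/7 = -112 - 206/7 = -990/7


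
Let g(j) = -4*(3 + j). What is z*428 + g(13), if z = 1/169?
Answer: -10388/169 ≈ -61.467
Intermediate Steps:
z = 1/169 (z = 1*(1/169) = 1/169 ≈ 0.0059172)
g(j) = -12 - 4*j
z*428 + g(13) = (1/169)*428 + (-12 - 4*13) = 428/169 + (-12 - 52) = 428/169 - 64 = -10388/169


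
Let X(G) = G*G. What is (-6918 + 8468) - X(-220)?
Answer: -46850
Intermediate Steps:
X(G) = G**2
(-6918 + 8468) - X(-220) = (-6918 + 8468) - 1*(-220)**2 = 1550 - 1*48400 = 1550 - 48400 = -46850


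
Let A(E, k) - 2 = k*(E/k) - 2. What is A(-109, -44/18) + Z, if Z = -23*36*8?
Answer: -6733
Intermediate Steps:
A(E, k) = E (A(E, k) = 2 + (k*(E/k) - 2) = 2 + (E - 2) = 2 + (-2 + E) = E)
Z = -6624 (Z = -828*8 = -6624)
A(-109, -44/18) + Z = -109 - 6624 = -6733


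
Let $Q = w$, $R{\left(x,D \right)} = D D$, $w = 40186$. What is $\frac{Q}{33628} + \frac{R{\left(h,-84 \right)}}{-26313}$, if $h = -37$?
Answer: $\frac{2789575}{3009706} \approx 0.92686$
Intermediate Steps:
$R{\left(x,D \right)} = D^{2}$
$Q = 40186$
$\frac{Q}{33628} + \frac{R{\left(h,-84 \right)}}{-26313} = \frac{40186}{33628} + \frac{\left(-84\right)^{2}}{-26313} = 40186 \cdot \frac{1}{33628} + 7056 \left(- \frac{1}{26313}\right) = \frac{20093}{16814} - \frac{48}{179} = \frac{2789575}{3009706}$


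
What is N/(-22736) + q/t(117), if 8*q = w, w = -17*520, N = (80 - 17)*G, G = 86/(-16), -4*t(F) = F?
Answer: 8838043/233856 ≈ 37.793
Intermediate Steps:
t(F) = -F/4
G = -43/8 (G = 86*(-1/16) = -43/8 ≈ -5.3750)
N = -2709/8 (N = (80 - 17)*(-43/8) = 63*(-43/8) = -2709/8 ≈ -338.63)
w = -8840
q = -1105 (q = (⅛)*(-8840) = -1105)
N/(-22736) + q/t(117) = -2709/8/(-22736) - 1105/((-¼*117)) = -2709/8*(-1/22736) - 1105/(-117/4) = 387/25984 - 1105*(-4/117) = 387/25984 + 340/9 = 8838043/233856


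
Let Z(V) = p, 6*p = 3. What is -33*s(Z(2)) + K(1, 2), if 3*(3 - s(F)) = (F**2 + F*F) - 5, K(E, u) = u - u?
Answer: -297/2 ≈ -148.50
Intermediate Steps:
p = 1/2 (p = (1/6)*3 = 1/2 ≈ 0.50000)
K(E, u) = 0
Z(V) = 1/2
s(F) = 14/3 - 2*F**2/3 (s(F) = 3 - ((F**2 + F*F) - 5)/3 = 3 - ((F**2 + F**2) - 5)/3 = 3 - (2*F**2 - 5)/3 = 3 - (-5 + 2*F**2)/3 = 3 + (5/3 - 2*F**2/3) = 14/3 - 2*F**2/3)
-33*s(Z(2)) + K(1, 2) = -33*(14/3 - 2*(1/2)**2/3) + 0 = -33*(14/3 - 2/3*1/4) + 0 = -33*(14/3 - 1/6) + 0 = -33*9/2 + 0 = -297/2 + 0 = -297/2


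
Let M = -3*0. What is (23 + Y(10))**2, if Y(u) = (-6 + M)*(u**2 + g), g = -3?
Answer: 312481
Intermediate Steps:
M = 0
Y(u) = 18 - 6*u**2 (Y(u) = (-6 + 0)*(u**2 - 3) = -6*(-3 + u**2) = 18 - 6*u**2)
(23 + Y(10))**2 = (23 + (18 - 6*10**2))**2 = (23 + (18 - 6*100))**2 = (23 + (18 - 600))**2 = (23 - 582)**2 = (-559)**2 = 312481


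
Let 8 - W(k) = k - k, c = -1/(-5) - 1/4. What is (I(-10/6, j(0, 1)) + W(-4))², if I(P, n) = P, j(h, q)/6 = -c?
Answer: 361/9 ≈ 40.111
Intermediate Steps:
c = -1/20 (c = -1*(-⅕) - 1*¼ = ⅕ - ¼ = -1/20 ≈ -0.050000)
j(h, q) = 3/10 (j(h, q) = 6*(-1*(-1/20)) = 6*(1/20) = 3/10)
W(k) = 8 (W(k) = 8 - (k - k) = 8 - 1*0 = 8 + 0 = 8)
(I(-10/6, j(0, 1)) + W(-4))² = (-10/6 + 8)² = (-10*⅙ + 8)² = (-5/3 + 8)² = (19/3)² = 361/9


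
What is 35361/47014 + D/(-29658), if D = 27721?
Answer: -63634639/348585303 ≈ -0.18255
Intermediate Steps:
35361/47014 + D/(-29658) = 35361/47014 + 27721/(-29658) = 35361*(1/47014) + 27721*(-1/29658) = 35361/47014 - 27721/29658 = -63634639/348585303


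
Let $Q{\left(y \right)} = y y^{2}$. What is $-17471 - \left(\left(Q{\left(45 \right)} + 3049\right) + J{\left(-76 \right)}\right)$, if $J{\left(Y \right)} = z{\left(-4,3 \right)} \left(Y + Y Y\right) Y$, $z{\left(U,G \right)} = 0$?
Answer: $-111645$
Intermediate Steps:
$Q{\left(y \right)} = y^{3}$
$J{\left(Y \right)} = 0$ ($J{\left(Y \right)} = 0 \left(Y + Y Y\right) Y = 0 \left(Y + Y^{2}\right) Y = 0 Y = 0$)
$-17471 - \left(\left(Q{\left(45 \right)} + 3049\right) + J{\left(-76 \right)}\right) = -17471 - \left(\left(45^{3} + 3049\right) + 0\right) = -17471 - \left(\left(91125 + 3049\right) + 0\right) = -17471 - \left(94174 + 0\right) = -17471 - 94174 = -111645$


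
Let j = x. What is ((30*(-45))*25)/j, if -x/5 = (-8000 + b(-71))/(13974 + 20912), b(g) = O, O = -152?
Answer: -58870125/2038 ≈ -28886.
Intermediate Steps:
b(g) = -152
x = 20380/17443 (x = -5*(-8000 - 152)/(13974 + 20912) = -(-40760)/34886 = -5*(-4076/17443) = 20380/17443 ≈ 1.1684)
j = 20380/17443 ≈ 1.1684
((30*(-45))*25)/j = ((30*(-45))*25)/(20380/17443) = -1350*25*(17443/20380) = -33750*17443/20380 = -58870125/2038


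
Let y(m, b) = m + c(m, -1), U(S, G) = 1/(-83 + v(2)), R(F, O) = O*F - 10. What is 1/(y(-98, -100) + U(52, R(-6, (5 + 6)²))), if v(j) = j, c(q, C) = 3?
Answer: -81/7696 ≈ -0.010525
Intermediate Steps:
R(F, O) = -10 + F*O (R(F, O) = F*O - 10 = -10 + F*O)
U(S, G) = -1/81 (U(S, G) = 1/(-83 + 2) = 1/(-81) = -1/81)
y(m, b) = 3 + m (y(m, b) = m + 3 = 3 + m)
1/(y(-98, -100) + U(52, R(-6, (5 + 6)²))) = 1/((3 - 98) - 1/81) = 1/(-95 - 1/81) = 1/(-7696/81) = -81/7696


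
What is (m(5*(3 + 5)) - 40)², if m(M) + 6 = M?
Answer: 36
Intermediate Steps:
m(M) = -6 + M
(m(5*(3 + 5)) - 40)² = ((-6 + 5*(3 + 5)) - 40)² = ((-6 + 5*8) - 40)² = ((-6 + 40) - 40)² = (34 - 40)² = (-6)² = 36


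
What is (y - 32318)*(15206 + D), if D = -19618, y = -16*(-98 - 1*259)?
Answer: 117385672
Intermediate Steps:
y = 5712 (y = -16*(-98 - 259) = -16*(-357) = 5712)
(y - 32318)*(15206 + D) = (5712 - 32318)*(15206 - 19618) = -26606*(-4412) = 117385672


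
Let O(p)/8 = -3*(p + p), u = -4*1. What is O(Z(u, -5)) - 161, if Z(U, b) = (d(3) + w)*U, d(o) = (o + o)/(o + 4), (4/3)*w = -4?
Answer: -4007/7 ≈ -572.43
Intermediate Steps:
u = -4
w = -3 (w = (¾)*(-4) = -3)
d(o) = 2*o/(4 + o) (d(o) = (2*o)/(4 + o) = 2*o/(4 + o))
Z(U, b) = -15*U/7 (Z(U, b) = (2*3/(4 + 3) - 3)*U = (2*3/7 - 3)*U = (2*3*(⅐) - 3)*U = (6/7 - 3)*U = -15*U/7)
O(p) = -48*p (O(p) = 8*(-3*(p + p)) = 8*(-6*p) = -48*p)
O(Z(u, -5)) - 161 = -(-720)*(-4)/7 - 161 = -48*60/7 - 161 = -2880/7 - 161 = -4007/7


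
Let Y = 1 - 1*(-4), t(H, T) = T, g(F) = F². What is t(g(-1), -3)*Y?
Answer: -15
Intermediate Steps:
Y = 5 (Y = 1 + 4 = 5)
t(g(-1), -3)*Y = -3*5 = -15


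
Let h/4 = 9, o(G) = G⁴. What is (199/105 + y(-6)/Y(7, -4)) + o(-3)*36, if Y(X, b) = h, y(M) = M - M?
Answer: 306379/105 ≈ 2917.9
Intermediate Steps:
y(M) = 0
h = 36 (h = 4*9 = 36)
Y(X, b) = 36
(199/105 + y(-6)/Y(7, -4)) + o(-3)*36 = (199/105 + 0/36) + (-3)⁴*36 = (199*(1/105) + 0*(1/36)) + 81*36 = (199/105 + 0) + 2916 = 199/105 + 2916 = 306379/105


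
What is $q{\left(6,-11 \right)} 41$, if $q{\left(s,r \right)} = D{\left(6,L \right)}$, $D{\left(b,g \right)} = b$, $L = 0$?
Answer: $246$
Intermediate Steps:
$q{\left(s,r \right)} = 6$
$q{\left(6,-11 \right)} 41 = 6 \cdot 41 = 246$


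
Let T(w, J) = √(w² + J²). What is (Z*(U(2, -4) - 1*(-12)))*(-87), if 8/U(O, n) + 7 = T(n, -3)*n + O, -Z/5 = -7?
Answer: -177828/5 ≈ -35566.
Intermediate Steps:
Z = 35 (Z = -5*(-7) = 35)
T(w, J) = √(J² + w²)
U(O, n) = 8/(-7 + O + n*√(9 + n²)) (U(O, n) = 8/(-7 + (√((-3)² + n²)*n + O)) = 8/(-7 + (√(9 + n²)*n + O)) = 8/(-7 + (n*√(9 + n²) + O)) = 8/(-7 + (O + n*√(9 + n²))) = 8/(-7 + O + n*√(9 + n²)))
(Z*(U(2, -4) - 1*(-12)))*(-87) = (35*(8/(-7 + 2 - 4*√(9 + (-4)²)) - 1*(-12)))*(-87) = (35*(8/(-7 + 2 - 4*√(9 + 16)) + 12))*(-87) = (35*(8/(-7 + 2 - 4*√25) + 12))*(-87) = (35*(8/(-7 + 2 - 4*5) + 12))*(-87) = (35*(8/(-7 + 2 - 20) + 12))*(-87) = (35*(8/(-25) + 12))*(-87) = (35*(8*(-1/25) + 12))*(-87) = (35*(-8/25 + 12))*(-87) = (35*(292/25))*(-87) = (2044/5)*(-87) = -177828/5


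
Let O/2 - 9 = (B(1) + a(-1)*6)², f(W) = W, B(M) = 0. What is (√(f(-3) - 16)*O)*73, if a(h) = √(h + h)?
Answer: -9198*I*√19 ≈ -40093.0*I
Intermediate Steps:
a(h) = √2*√h (a(h) = √(2*h) = √2*√h)
O = -126 (O = 18 + 2*(0 + (√2*√(-1))*6)² = 18 + 2*(0 + (√2*I)*6)² = 18 + 2*(0 + (I*√2)*6)² = 18 + 2*(0 + 6*I*√2)² = 18 + 2*(6*I*√2)² = 18 + 2*(-72) = 18 - 144 = -126)
(√(f(-3) - 16)*O)*73 = (√(-3 - 16)*(-126))*73 = (√(-19)*(-126))*73 = ((I*√19)*(-126))*73 = -126*I*√19*73 = -9198*I*√19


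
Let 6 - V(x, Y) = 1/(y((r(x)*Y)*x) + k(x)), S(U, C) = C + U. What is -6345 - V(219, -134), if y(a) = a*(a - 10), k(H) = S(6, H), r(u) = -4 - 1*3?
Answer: -267987711109238/42196144089 ≈ -6351.0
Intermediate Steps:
r(u) = -7 (r(u) = -4 - 3 = -7)
k(H) = 6 + H (k(H) = H + 6 = 6 + H)
y(a) = a*(-10 + a)
V(x, Y) = 6 - 1/(6 + x - 7*Y*x*(-10 - 7*Y*x)) (V(x, Y) = 6 - 1/(((-7*Y)*x)*(-10 + (-7*Y)*x) + (6 + x)) = 6 - 1/((-7*Y*x)*(-10 - 7*Y*x) + (6 + x)) = 6 - 1/(-7*Y*x*(-10 - 7*Y*x) + (6 + x)) = 6 - 1/(6 + x - 7*Y*x*(-10 - 7*Y*x)))
-6345 - V(219, -134) = -6345 - (35 + 6*219 + 42*(-134)*219*(10 + 7*(-134)*219))/(6 + 219 + 7*(-134)*219*(10 + 7*(-134)*219)) = -6345 - (35 + 1314 + 42*(-134)*219*(10 - 205422))/(6 + 219 + 7*(-134)*219*(10 - 205422)) = -6345 - (35 + 1314 + 42*(-134)*219*(-205412))/(6 + 219 + 7*(-134)*219*(-205412)) = -6345 - (35 + 1314 + 253176863184)/(6 + 219 + 42196143864) = -6345 - 253176864533/42196144089 = -267987711109238/42196144089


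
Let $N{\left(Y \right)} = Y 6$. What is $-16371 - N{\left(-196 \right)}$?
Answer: $-15195$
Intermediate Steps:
$N{\left(Y \right)} = 6 Y$
$-16371 - N{\left(-196 \right)} = -16371 - 6 \left(-196\right) = -16371 - -1176 = -16371 + 1176 = -15195$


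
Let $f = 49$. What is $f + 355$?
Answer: $404$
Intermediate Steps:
$f + 355 = 49 + 355 = 404$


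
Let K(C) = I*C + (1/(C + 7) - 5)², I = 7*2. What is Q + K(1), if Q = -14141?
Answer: -902607/64 ≈ -14103.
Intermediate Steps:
I = 14
K(C) = (-5 + 1/(7 + C))² + 14*C (K(C) = 14*C + (1/(C + 7) - 5)² = 14*C + (1/(7 + C) - 5)² = 14*C + (-5 + 1/(7 + C))² = (-5 + 1/(7 + C))² + 14*C)
Q + K(1) = -14141 + (14*1 + (34 + 5*1)²/(7 + 1)²) = -14141 + (14 + (34 + 5)²/8²) = -14141 + (14 + (1/64)*39²) = -14141 + (14 + (1/64)*1521) = -14141 + (14 + 1521/64) = -14141 + 2417/64 = -902607/64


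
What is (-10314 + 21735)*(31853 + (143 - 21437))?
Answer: 120594339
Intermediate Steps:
(-10314 + 21735)*(31853 + (143 - 21437)) = 11421*(31853 - 21294) = 11421*10559 = 120594339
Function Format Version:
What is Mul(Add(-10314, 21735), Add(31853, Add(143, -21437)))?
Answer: 120594339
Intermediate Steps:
Mul(Add(-10314, 21735), Add(31853, Add(143, -21437))) = Mul(11421, Add(31853, -21294)) = Mul(11421, 10559) = 120594339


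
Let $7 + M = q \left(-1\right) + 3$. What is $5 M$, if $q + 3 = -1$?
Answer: $0$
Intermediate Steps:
$q = -4$ ($q = -3 - 1 = -4$)
$M = 0$ ($M = -7 + \left(\left(-4\right) \left(-1\right) + 3\right) = -7 + \left(4 + 3\right) = -7 + 7 = 0$)
$5 M = 5 \cdot 0 = 0$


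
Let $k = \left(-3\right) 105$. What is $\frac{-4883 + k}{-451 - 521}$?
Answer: $\frac{2599}{486} \approx 5.3477$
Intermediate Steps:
$k = -315$
$\frac{-4883 + k}{-451 - 521} = \frac{-4883 - 315}{-451 - 521} = - \frac{5198}{-972} = \left(-5198\right) \left(- \frac{1}{972}\right) = \frac{2599}{486}$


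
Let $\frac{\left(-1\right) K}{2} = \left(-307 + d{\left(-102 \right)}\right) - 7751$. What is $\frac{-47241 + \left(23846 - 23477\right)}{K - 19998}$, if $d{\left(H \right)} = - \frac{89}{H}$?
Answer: $\frac{2390472}{198071} \approx 12.069$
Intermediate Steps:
$K = \frac{821827}{51}$ ($K = - 2 \left(\left(-307 - \frac{89}{-102}\right) - 7751\right) = - 2 \left(\left(-307 - - \frac{89}{102}\right) - 7751\right) = - 2 \left(\left(-307 + \frac{89}{102}\right) - 7751\right) = - 2 \left(- \frac{31225}{102} - 7751\right) = \left(-2\right) \left(- \frac{821827}{102}\right) = \frac{821827}{51} \approx 16114.0$)
$\frac{-47241 + \left(23846 - 23477\right)}{K - 19998} = \frac{-47241 + \left(23846 - 23477\right)}{\frac{821827}{51} - 19998} = \frac{-47241 + 369}{- \frac{198071}{51}} = \left(-46872\right) \left(- \frac{51}{198071}\right) = \frac{2390472}{198071}$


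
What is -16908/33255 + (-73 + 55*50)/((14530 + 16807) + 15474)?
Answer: -234152251/518899935 ≈ -0.45125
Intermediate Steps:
-16908/33255 + (-73 + 55*50)/((14530 + 16807) + 15474) = -16908*1/33255 + (-73 + 2750)/(31337 + 15474) = -5636/11085 + 2677/46811 = -234152251/518899935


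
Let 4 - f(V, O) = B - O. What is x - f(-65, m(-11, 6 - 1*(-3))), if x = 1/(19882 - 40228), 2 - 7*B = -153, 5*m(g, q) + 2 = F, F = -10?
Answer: 14628739/712110 ≈ 20.543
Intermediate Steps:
m(g, q) = -12/5 (m(g, q) = -⅖ + (⅕)*(-10) = -⅖ - 2 = -12/5)
B = 155/7 (B = 2/7 - ⅐*(-153) = 2/7 + 153/7 = 155/7 ≈ 22.143)
x = -1/20346 (x = 1/(-20346) = -1/20346 ≈ -4.9150e-5)
f(V, O) = -127/7 + O (f(V, O) = 4 - (155/7 - O) = 4 + (-155/7 + O) = -127/7 + O)
x - f(-65, m(-11, 6 - 1*(-3))) = -1/20346 - (-127/7 - 12/5) = -1/20346 - 1*(-719/35) = -1/20346 + 719/35 = 14628739/712110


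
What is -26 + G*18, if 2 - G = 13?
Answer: -224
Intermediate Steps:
G = -11 (G = 2 - 1*13 = 2 - 13 = -11)
-26 + G*18 = -26 - 11*18 = -26 - 198 = -224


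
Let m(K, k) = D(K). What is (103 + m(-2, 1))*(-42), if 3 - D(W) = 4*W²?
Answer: -3780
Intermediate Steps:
D(W) = 3 - 4*W²
m(K, k) = 3 - 4*K²
(103 + m(-2, 1))*(-42) = (103 + (3 - 4*(-2)²))*(-42) = (103 + (3 - 4*4))*(-42) = (103 + (3 - 16))*(-42) = (103 - 13)*(-42) = 90*(-42) = -3780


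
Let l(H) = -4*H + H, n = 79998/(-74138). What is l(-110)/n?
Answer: -4077590/13333 ≈ -305.83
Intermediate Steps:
n = -39999/37069 (n = 79998*(-1/74138) = -39999/37069 ≈ -1.0790)
l(H) = -3*H (l(H) = -4*H + H = -3*H)
l(-110)/n = (-3*(-110))/(-39999/37069) = 330*(-37069/39999) = -4077590/13333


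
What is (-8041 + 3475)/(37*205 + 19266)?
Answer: -4566/26851 ≈ -0.17005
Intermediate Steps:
(-8041 + 3475)/(37*205 + 19266) = -4566/(7585 + 19266) = -4566/26851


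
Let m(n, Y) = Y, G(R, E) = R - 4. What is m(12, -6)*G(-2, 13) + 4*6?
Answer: 60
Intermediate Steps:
G(R, E) = -4 + R
m(12, -6)*G(-2, 13) + 4*6 = -6*(-4 - 2) + 4*6 = -6*(-6) + 24 = 36 + 24 = 60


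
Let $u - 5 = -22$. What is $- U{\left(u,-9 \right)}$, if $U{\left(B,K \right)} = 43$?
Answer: $-43$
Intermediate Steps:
$u = -17$ ($u = 5 - 22 = -17$)
$- U{\left(u,-9 \right)} = \left(-1\right) 43 = -43$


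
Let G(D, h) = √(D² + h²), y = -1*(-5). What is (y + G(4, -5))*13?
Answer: 65 + 13*√41 ≈ 148.24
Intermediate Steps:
y = 5
(y + G(4, -5))*13 = (5 + √(4² + (-5)²))*13 = (5 + √(16 + 25))*13 = (5 + √41)*13 = 65 + 13*√41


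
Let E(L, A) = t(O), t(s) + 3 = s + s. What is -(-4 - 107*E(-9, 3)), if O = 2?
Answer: 111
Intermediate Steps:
t(s) = -3 + 2*s (t(s) = -3 + (s + s) = -3 + 2*s)
E(L, A) = 1 (E(L, A) = -3 + 2*2 = -3 + 4 = 1)
-(-4 - 107*E(-9, 3)) = -(-4 - 107*1) = -(-4 - 107) = -1*(-111) = 111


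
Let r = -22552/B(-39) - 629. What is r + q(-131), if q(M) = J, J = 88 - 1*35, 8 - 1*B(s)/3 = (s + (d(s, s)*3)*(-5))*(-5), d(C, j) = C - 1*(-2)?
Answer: -1123654/1941 ≈ -578.90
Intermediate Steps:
d(C, j) = 2 + C (d(C, j) = C + 2 = 2 + C)
B(s) = -426 - 210*s (B(s) = 24 - 3*(s + ((2 + s)*3)*(-5))*(-5) = 24 - 3*(s + (6 + 3*s)*(-5))*(-5) = 24 - 3*(s + (-30 - 15*s))*(-5) = 24 - 3*(-30 - 14*s)*(-5) = 24 - 3*(150 + 70*s) = 24 + (-450 - 210*s) = -426 - 210*s)
J = 53 (J = 88 - 35 = 53)
q(M) = 53
r = -1226527/1941 (r = -22552/(-426 - 210*(-39)) - 629 = -22552/(-426 + 8190) - 629 = -22552/7764 - 629 = -22552*1/7764 - 629 = -5638/1941 - 629 = -1226527/1941 ≈ -631.90)
r + q(-131) = -1226527/1941 + 53 = -1123654/1941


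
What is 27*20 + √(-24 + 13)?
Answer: 540 + I*√11 ≈ 540.0 + 3.3166*I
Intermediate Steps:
27*20 + √(-24 + 13) = 540 + √(-11) = 540 + I*√11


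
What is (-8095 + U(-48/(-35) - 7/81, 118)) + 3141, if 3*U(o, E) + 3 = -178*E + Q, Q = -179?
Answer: -12016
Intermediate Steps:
U(o, E) = -182/3 - 178*E/3 (U(o, E) = -1 + (-178*E - 179)/3 = -1 + (-179 - 178*E)/3 = -1 + (-179/3 - 178*E/3) = -182/3 - 178*E/3)
(-8095 + U(-48/(-35) - 7/81, 118)) + 3141 = (-8095 + (-182/3 - 178/3*118)) + 3141 = (-8095 + (-182/3 - 21004/3)) + 3141 = (-8095 - 7062) + 3141 = -15157 + 3141 = -12016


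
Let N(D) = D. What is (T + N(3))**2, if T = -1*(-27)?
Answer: 900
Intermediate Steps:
T = 27
(T + N(3))**2 = (27 + 3)**2 = 30**2 = 900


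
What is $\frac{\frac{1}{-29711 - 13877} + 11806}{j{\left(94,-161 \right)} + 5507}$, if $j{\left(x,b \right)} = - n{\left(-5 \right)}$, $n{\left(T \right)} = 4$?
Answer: $\frac{514599927}{239864764} \approx 2.1454$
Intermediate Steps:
$j{\left(x,b \right)} = -4$ ($j{\left(x,b \right)} = \left(-1\right) 4 = -4$)
$\frac{\frac{1}{-29711 - 13877} + 11806}{j{\left(94,-161 \right)} + 5507} = \frac{\frac{1}{-29711 - 13877} + 11806}{-4 + 5507} = \frac{\frac{1}{-43588} + 11806}{5503} = \left(- \frac{1}{43588} + 11806\right) \frac{1}{5503} = \frac{514599927}{43588} \cdot \frac{1}{5503} = \frac{514599927}{239864764}$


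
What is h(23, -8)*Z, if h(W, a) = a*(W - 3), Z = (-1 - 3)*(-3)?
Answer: -1920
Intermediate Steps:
Z = 12 (Z = -4*(-3) = 12)
h(W, a) = a*(-3 + W)
h(23, -8)*Z = -8*(-3 + 23)*12 = -8*20*12 = -160*12 = -1920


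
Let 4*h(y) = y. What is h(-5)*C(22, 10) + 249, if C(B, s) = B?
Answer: 443/2 ≈ 221.50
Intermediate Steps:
h(y) = y/4
h(-5)*C(22, 10) + 249 = ((¼)*(-5))*22 + 249 = -5/4*22 + 249 = -55/2 + 249 = 443/2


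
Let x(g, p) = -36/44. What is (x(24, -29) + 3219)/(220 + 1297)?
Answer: 35400/16687 ≈ 2.1214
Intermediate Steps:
x(g, p) = -9/11 (x(g, p) = -36*1/44 = -9/11)
(x(24, -29) + 3219)/(220 + 1297) = (-9/11 + 3219)/(220 + 1297) = (35400/11)/1517 = (35400/11)*(1/1517) = 35400/16687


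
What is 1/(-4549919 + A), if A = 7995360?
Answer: 1/3445441 ≈ 2.9024e-7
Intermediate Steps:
1/(-4549919 + A) = 1/(-4549919 + 7995360) = 1/3445441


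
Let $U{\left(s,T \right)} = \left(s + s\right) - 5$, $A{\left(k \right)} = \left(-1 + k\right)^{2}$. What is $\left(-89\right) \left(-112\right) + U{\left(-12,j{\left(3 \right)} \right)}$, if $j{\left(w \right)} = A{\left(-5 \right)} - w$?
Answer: $9939$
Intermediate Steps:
$j{\left(w \right)} = 36 - w$ ($j{\left(w \right)} = \left(-1 - 5\right)^{2} - w = \left(-6\right)^{2} - w = 36 - w$)
$U{\left(s,T \right)} = -5 + 2 s$ ($U{\left(s,T \right)} = 2 s - 5 = -5 + 2 s$)
$\left(-89\right) \left(-112\right) + U{\left(-12,j{\left(3 \right)} \right)} = \left(-89\right) \left(-112\right) + \left(-5 + 2 \left(-12\right)\right) = 9968 - 29 = 9939$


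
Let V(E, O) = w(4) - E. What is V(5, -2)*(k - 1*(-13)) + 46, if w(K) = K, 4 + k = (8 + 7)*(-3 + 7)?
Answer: -23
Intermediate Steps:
k = 56 (k = -4 + (8 + 7)*(-3 + 7) = -4 + 15*4 = -4 + 60 = 56)
V(E, O) = 4 - E
V(5, -2)*(k - 1*(-13)) + 46 = (4 - 1*5)*(56 - 1*(-13)) + 46 = (4 - 5)*(56 + 13) + 46 = -1*69 + 46 = -69 + 46 = -23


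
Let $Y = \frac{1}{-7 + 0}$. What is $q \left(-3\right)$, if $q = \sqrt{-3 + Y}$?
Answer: $- \frac{3 i \sqrt{154}}{7} \approx - 5.3184 i$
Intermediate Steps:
$Y = - \frac{1}{7}$ ($Y = \frac{1}{-7} = - \frac{1}{7} \approx -0.14286$)
$q = \frac{i \sqrt{154}}{7}$ ($q = \sqrt{-3 - \frac{1}{7}} = \sqrt{- \frac{22}{7}} = \frac{i \sqrt{154}}{7} \approx 1.7728 i$)
$q \left(-3\right) = \frac{i \sqrt{154}}{7} \left(-3\right) = - \frac{3 i \sqrt{154}}{7}$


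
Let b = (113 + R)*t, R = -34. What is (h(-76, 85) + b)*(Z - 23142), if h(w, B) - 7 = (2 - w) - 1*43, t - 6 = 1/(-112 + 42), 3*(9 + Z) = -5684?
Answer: -2708012617/210 ≈ -1.2895e+7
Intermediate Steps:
Z = -5711/3 (Z = -9 + (1/3)*(-5684) = -9 - 5684/3 = -5711/3 ≈ -1903.7)
t = 419/70 (t = 6 + 1/(-112 + 42) = 6 + 1/(-70) = 6 - 1/70 = 419/70 ≈ 5.9857)
b = 33101/70 (b = (113 - 34)*(419/70) = 79*(419/70) = 33101/70 ≈ 472.87)
h(w, B) = -34 - w (h(w, B) = 7 + ((2 - w) - 1*43) = 7 + ((2 - w) - 43) = 7 + (-41 - w) = -34 - w)
(h(-76, 85) + b)*(Z - 23142) = ((-34 - 1*(-76)) + 33101/70)*(-5711/3 - 23142) = ((-34 + 76) + 33101/70)*(-75137/3) = (42 + 33101/70)*(-75137/3) = (36041/70)*(-75137/3) = -2708012617/210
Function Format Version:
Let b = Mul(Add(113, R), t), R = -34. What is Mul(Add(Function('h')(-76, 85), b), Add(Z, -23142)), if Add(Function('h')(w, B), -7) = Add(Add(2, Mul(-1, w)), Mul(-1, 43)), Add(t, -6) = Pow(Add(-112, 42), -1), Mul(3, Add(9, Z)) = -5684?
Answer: Rational(-2708012617, 210) ≈ -1.2895e+7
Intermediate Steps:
Z = Rational(-5711, 3) (Z = Add(-9, Mul(Rational(1, 3), -5684)) = Add(-9, Rational(-5684, 3)) = Rational(-5711, 3) ≈ -1903.7)
t = Rational(419, 70) (t = Add(6, Pow(Add(-112, 42), -1)) = Add(6, Pow(-70, -1)) = Add(6, Rational(-1, 70)) = Rational(419, 70) ≈ 5.9857)
b = Rational(33101, 70) (b = Mul(Add(113, -34), Rational(419, 70)) = Mul(79, Rational(419, 70)) = Rational(33101, 70) ≈ 472.87)
Function('h')(w, B) = Add(-34, Mul(-1, w)) (Function('h')(w, B) = Add(7, Add(Add(2, Mul(-1, w)), Mul(-1, 43))) = Add(7, Add(Add(2, Mul(-1, w)), -43)) = Add(7, Add(-41, Mul(-1, w))) = Add(-34, Mul(-1, w)))
Mul(Add(Function('h')(-76, 85), b), Add(Z, -23142)) = Mul(Add(Add(-34, Mul(-1, -76)), Rational(33101, 70)), Add(Rational(-5711, 3), -23142)) = Mul(Add(Add(-34, 76), Rational(33101, 70)), Rational(-75137, 3)) = Mul(Add(42, Rational(33101, 70)), Rational(-75137, 3)) = Mul(Rational(36041, 70), Rational(-75137, 3)) = Rational(-2708012617, 210)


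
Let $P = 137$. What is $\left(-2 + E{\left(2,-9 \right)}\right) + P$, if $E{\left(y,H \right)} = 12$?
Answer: $147$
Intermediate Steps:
$\left(-2 + E{\left(2,-9 \right)}\right) + P = \left(-2 + 12\right) + 137 = 10 + 137 = 147$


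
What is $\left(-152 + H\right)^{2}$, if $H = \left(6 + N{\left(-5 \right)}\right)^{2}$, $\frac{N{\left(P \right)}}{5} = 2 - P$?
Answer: $2337841$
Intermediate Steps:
$N{\left(P \right)} = 10 - 5 P$ ($N{\left(P \right)} = 5 \left(2 - P\right) = 10 - 5 P$)
$H = 1681$ ($H = \left(6 + \left(10 - -25\right)\right)^{2} = \left(6 + \left(10 + 25\right)\right)^{2} = \left(6 + 35\right)^{2} = 41^{2} = 1681$)
$\left(-152 + H\right)^{2} = \left(-152 + 1681\right)^{2} = 1529^{2} = 2337841$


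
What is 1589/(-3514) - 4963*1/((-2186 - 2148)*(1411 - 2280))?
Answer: -214357317/472663873 ≈ -0.45351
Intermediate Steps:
1589/(-3514) - 4963*1/((-2186 - 2148)*(1411 - 2280)) = 1589*(-1/3514) - 4963/((-869*(-4334))) = -227/502 - 4963/3766246 = -214357317/472663873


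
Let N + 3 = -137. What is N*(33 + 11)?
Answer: -6160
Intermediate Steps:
N = -140 (N = -3 - 137 = -140)
N*(33 + 11) = -140*(33 + 11) = -140*44 = -6160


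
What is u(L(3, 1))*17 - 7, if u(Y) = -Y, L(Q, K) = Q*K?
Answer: -58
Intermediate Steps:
L(Q, K) = K*Q
u(L(3, 1))*17 - 7 = -3*17 - 7 = -51 - 7 = -58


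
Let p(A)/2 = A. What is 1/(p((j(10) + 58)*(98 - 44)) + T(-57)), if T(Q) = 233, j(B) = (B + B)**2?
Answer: 1/49697 ≈ 2.0122e-5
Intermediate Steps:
j(B) = 4*B**2 (j(B) = (2*B)**2 = 4*B**2)
p(A) = 2*A
1/(p((j(10) + 58)*(98 - 44)) + T(-57)) = 1/(2*((4*10**2 + 58)*(98 - 44)) + 233) = 1/(2*((4*100 + 58)*54) + 233) = 1/(2*((400 + 58)*54) + 233) = 1/(2*(458*54) + 233) = 1/(2*24732 + 233) = 1/(49464 + 233) = 1/49697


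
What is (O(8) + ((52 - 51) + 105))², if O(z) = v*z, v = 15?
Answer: 51076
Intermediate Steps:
O(z) = 15*z
(O(8) + ((52 - 51) + 105))² = (15*8 + ((52 - 51) + 105))² = (120 + (1 + 105))² = (120 + 106)² = 226² = 51076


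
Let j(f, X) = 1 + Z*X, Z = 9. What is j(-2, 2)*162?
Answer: 3078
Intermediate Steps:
j(f, X) = 1 + 9*X
j(-2, 2)*162 = (1 + 9*2)*162 = (1 + 18)*162 = 19*162 = 3078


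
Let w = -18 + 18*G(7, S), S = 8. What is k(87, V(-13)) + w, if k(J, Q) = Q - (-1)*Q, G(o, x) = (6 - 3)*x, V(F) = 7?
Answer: 428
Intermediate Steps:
G(o, x) = 3*x
k(J, Q) = 2*Q (k(J, Q) = Q + Q = 2*Q)
w = 414 (w = -18 + 18*(3*8) = -18 + 18*24 = -18 + 432 = 414)
k(87, V(-13)) + w = 2*7 + 414 = 14 + 414 = 428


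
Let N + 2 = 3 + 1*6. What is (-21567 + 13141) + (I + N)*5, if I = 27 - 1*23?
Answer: -8371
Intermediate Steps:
N = 7 (N = -2 + (3 + 1*6) = -2 + (3 + 6) = -2 + 9 = 7)
I = 4 (I = 27 - 23 = 4)
(-21567 + 13141) + (I + N)*5 = (-21567 + 13141) + (4 + 7)*5 = -8426 + 11*5 = -8426 + 55 = -8371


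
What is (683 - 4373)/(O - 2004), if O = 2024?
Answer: -369/2 ≈ -184.50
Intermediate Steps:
(683 - 4373)/(O - 2004) = (683 - 4373)/(2024 - 2004) = -3690/20 = -3690*1/20 = -369/2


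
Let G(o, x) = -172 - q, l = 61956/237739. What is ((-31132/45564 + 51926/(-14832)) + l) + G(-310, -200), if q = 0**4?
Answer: -1177700467110197/6694385993928 ≈ -175.92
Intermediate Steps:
l = 61956/237739 (l = 61956*(1/237739) = 61956/237739 ≈ 0.26060)
q = 0
G(o, x) = -172 (G(o, x) = -172 - 1*0 = -172 + 0 = -172)
((-31132/45564 + 51926/(-14832)) + l) + G(-310, -200) = ((-31132/45564 + 51926/(-14832)) + 61956/237739) - 172 = ((-31132*1/45564 + 51926*(-1/14832)) + 61956/237739) - 172 = ((-7783/11391 - 25963/7416) + 61956/237739) - 172 = (-117821087/28158552 + 61956/237739) - 172 = -26266076154581/6694385993928 - 172 = -1177700467110197/6694385993928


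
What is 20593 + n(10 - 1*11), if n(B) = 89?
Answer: 20682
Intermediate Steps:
20593 + n(10 - 1*11) = 20593 + 89 = 20682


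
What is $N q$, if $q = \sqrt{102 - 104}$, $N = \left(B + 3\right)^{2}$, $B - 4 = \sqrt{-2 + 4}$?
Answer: $i \left(28 + 51 \sqrt{2}\right) \approx 100.12 i$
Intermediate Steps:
$B = 4 + \sqrt{2}$ ($B = 4 + \sqrt{-2 + 4} = 4 + \sqrt{2} \approx 5.4142$)
$N = \left(7 + \sqrt{2}\right)^{2}$ ($N = \left(\left(4 + \sqrt{2}\right) + 3\right)^{2} = \left(7 + \sqrt{2}\right)^{2} \approx 70.799$)
$q = i \sqrt{2}$ ($q = \sqrt{-2} = i \sqrt{2} \approx 1.4142 i$)
$N q = \left(7 + \sqrt{2}\right)^{2} i \sqrt{2} = i \sqrt{2} \left(7 + \sqrt{2}\right)^{2}$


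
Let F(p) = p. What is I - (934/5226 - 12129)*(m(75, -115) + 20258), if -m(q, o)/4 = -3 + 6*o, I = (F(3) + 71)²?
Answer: 729895117088/2613 ≈ 2.7933e+8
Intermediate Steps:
I = 5476 (I = (3 + 71)² = 74² = 5476)
m(q, o) = 12 - 24*o (m(q, o) = -4*(-3 + 6*o) = 12 - 24*o)
I - (934/5226 - 12129)*(m(75, -115) + 20258) = 5476 - (934/5226 - 12129)*((12 - 24*(-115)) + 20258) = 5476 - (934*(1/5226) - 12129)*((12 + 2760) + 20258) = 5476 - (467/2613 - 12129)*(2772 + 20258) = 5476 - (-31692610)*23030/2613 = 5476 - 1*(-729880808300/2613) = 5476 + 729880808300/2613 = 729895117088/2613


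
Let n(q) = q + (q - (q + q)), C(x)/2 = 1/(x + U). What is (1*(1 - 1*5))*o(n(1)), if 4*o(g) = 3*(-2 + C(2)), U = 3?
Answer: 24/5 ≈ 4.8000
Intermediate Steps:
C(x) = 2/(3 + x) (C(x) = 2/(x + 3) = 2/(3 + x))
n(q) = 0 (n(q) = q + (q - 2*q) = q - q = 0)
o(g) = -6/5 (o(g) = (3*(-2 + 2/(3 + 2)))/4 = (3*(-2 + 2/5))/4 = (3*(-8/5))/4 = (1/4)*(-24/5) = -6/5)
(1*(1 - 1*5))*o(n(1)) = (1*(1 - 1*5))*(-6/5) = (1*(1 - 5))*(-6/5) = (1*(-4))*(-6/5) = -4*(-6/5) = 24/5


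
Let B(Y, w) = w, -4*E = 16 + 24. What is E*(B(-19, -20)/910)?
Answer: 20/91 ≈ 0.21978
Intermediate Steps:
E = -10 (E = -(16 + 24)/4 = -1/4*40 = -10)
E*(B(-19, -20)/910) = -(-200)/910 = -10*(-2/91) = 20/91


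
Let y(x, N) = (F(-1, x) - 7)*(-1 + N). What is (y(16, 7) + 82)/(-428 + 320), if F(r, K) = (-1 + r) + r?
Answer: -11/54 ≈ -0.20370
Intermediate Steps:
F(r, K) = -1 + 2*r
y(x, N) = 10 - 10*N (y(x, N) = ((-1 + 2*(-1)) - 7)*(-1 + N) = ((-1 - 2) - 7)*(-1 + N) = (-3 - 7)*(-1 + N) = -10*(-1 + N) = 10 - 10*N)
(y(16, 7) + 82)/(-428 + 320) = ((10 - 10*7) + 82)/(-428 + 320) = ((10 - 70) + 82)/(-108) = (-60 + 82)*(-1/108) = 22*(-1/108) = -11/54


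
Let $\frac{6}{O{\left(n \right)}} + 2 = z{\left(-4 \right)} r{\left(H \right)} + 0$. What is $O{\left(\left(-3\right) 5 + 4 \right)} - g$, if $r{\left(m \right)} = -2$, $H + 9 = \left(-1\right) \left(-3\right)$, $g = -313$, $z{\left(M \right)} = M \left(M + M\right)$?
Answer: $\frac{3442}{11} \approx 312.91$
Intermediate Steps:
$z{\left(M \right)} = 2 M^{2}$ ($z{\left(M \right)} = M 2 M = 2 M^{2}$)
$H = -6$ ($H = -9 - -3 = -9 + 3 = -6$)
$O{\left(n \right)} = - \frac{1}{11}$ ($O{\left(n \right)} = \frac{6}{-2 + \left(2 \left(-4\right)^{2} \left(-2\right) + 0\right)} = \frac{6}{-2 + \left(2 \cdot 16 \left(-2\right) + 0\right)} = \frac{6}{-2 + \left(32 \left(-2\right) + 0\right)} = \frac{6}{-2 + \left(-64 + 0\right)} = \frac{6}{-2 - 64} = \frac{6}{-66} = 6 \left(- \frac{1}{66}\right) = - \frac{1}{11}$)
$O{\left(\left(-3\right) 5 + 4 \right)} - g = - \frac{1}{11} - -313 = - \frac{1}{11} + 313 = \frac{3442}{11}$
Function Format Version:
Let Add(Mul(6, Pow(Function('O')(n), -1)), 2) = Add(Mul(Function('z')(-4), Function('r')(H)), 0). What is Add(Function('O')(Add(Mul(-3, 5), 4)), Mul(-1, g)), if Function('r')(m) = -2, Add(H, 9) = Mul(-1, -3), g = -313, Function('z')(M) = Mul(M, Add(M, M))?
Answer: Rational(3442, 11) ≈ 312.91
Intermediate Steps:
Function('z')(M) = Mul(2, Pow(M, 2)) (Function('z')(M) = Mul(M, Mul(2, M)) = Mul(2, Pow(M, 2)))
H = -6 (H = Add(-9, Mul(-1, -3)) = Add(-9, 3) = -6)
Function('O')(n) = Rational(-1, 11) (Function('O')(n) = Mul(6, Pow(Add(-2, Add(Mul(Mul(2, Pow(-4, 2)), -2), 0)), -1)) = Mul(6, Pow(Add(-2, Add(Mul(Mul(2, 16), -2), 0)), -1)) = Mul(6, Pow(Add(-2, Add(Mul(32, -2), 0)), -1)) = Mul(6, Pow(Add(-2, Add(-64, 0)), -1)) = Mul(6, Pow(Add(-2, -64), -1)) = Mul(6, Pow(-66, -1)) = Mul(6, Rational(-1, 66)) = Rational(-1, 11))
Add(Function('O')(Add(Mul(-3, 5), 4)), Mul(-1, g)) = Add(Rational(-1, 11), Mul(-1, -313)) = Add(Rational(-1, 11), 313) = Rational(3442, 11)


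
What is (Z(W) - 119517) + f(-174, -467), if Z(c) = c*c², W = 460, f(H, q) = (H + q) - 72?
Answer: 97215770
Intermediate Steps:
f(H, q) = -72 + H + q
Z(c) = c³
(Z(W) - 119517) + f(-174, -467) = (460³ - 119517) + (-72 - 174 - 467) = (97336000 - 119517) - 713 = 97216483 - 713 = 97215770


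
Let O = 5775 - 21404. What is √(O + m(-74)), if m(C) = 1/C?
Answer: 7*I*√1746622/74 ≈ 125.02*I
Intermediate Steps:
O = -15629
√(O + m(-74)) = √(-15629 + 1/(-74)) = √(-15629 - 1/74) = √(-1156547/74) = 7*I*√1746622/74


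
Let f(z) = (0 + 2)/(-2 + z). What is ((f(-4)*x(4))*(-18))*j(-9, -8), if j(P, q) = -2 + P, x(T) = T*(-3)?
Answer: 792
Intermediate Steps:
f(z) = 2/(-2 + z)
x(T) = -3*T
((f(-4)*x(4))*(-18))*j(-9, -8) = (((2/(-2 - 4))*(-3*4))*(-18))*(-2 - 9) = (((2/(-6))*(-12))*(-18))*(-11) = (((2*(-⅙))*(-12))*(-18))*(-11) = (-⅓*(-12)*(-18))*(-11) = (4*(-18))*(-11) = -72*(-11) = 792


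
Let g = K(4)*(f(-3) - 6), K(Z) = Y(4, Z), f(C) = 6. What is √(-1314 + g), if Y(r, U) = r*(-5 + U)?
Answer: 3*I*√146 ≈ 36.249*I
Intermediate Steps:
K(Z) = -20 + 4*Z (K(Z) = 4*(-5 + Z) = -20 + 4*Z)
g = 0 (g = (-20 + 4*4)*(6 - 6) = (-20 + 16)*0 = -4*0 = 0)
√(-1314 + g) = √(-1314 + 0) = √(-1314) = 3*I*√146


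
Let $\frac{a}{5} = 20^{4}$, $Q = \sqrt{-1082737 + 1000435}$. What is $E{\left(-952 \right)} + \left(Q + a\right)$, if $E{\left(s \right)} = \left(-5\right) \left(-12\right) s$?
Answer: $742880 + i \sqrt{82302} \approx 7.4288 \cdot 10^{5} + 286.88 i$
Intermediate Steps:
$E{\left(s \right)} = 60 s$
$Q = i \sqrt{82302}$ ($Q = \sqrt{-82302} = i \sqrt{82302} \approx 286.88 i$)
$a = 800000$ ($a = 5 \cdot 20^{4} = 5 \cdot 160000 = 800000$)
$E{\left(-952 \right)} + \left(Q + a\right) = 60 \left(-952\right) + \left(i \sqrt{82302} + 800000\right) = -57120 + \left(800000 + i \sqrt{82302}\right) = 742880 + i \sqrt{82302}$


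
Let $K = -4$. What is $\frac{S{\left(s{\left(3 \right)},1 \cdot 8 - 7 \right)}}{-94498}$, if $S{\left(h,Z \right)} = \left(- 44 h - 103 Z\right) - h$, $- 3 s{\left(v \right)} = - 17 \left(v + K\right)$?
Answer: $- \frac{76}{47249} \approx -0.0016085$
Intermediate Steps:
$s{\left(v \right)} = - \frac{68}{3} + \frac{17 v}{3}$ ($s{\left(v \right)} = - \frac{\left(-17\right) \left(v - 4\right)}{3} = - \frac{\left(-17\right) \left(-4 + v\right)}{3} = - \frac{68 - 17 v}{3} = - \frac{68}{3} + \frac{17 v}{3}$)
$S{\left(h,Z \right)} = - 103 Z - 45 h$ ($S{\left(h,Z \right)} = \left(- 103 Z - 44 h\right) - h = - 103 Z - 45 h$)
$\frac{S{\left(s{\left(3 \right)},1 \cdot 8 - 7 \right)}}{-94498} = \frac{- 103 \left(1 \cdot 8 - 7\right) - 45 \left(- \frac{68}{3} + \frac{17}{3} \cdot 3\right)}{-94498} = \left(- 103 \left(8 - 7\right) - 45 \left(- \frac{68}{3} + 17\right)\right) \left(- \frac{1}{94498}\right) = \left(\left(-103\right) 1 - -255\right) \left(- \frac{1}{94498}\right) = \left(-103 + 255\right) \left(- \frac{1}{94498}\right) = 152 \left(- \frac{1}{94498}\right) = - \frac{76}{47249}$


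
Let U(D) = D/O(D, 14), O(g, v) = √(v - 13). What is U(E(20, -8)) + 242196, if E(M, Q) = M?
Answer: 242216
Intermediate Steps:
O(g, v) = √(-13 + v)
U(D) = D (U(D) = D/(√(-13 + 14)) = D/(√1) = D/1 = D*1 = D)
U(E(20, -8)) + 242196 = 20 + 242196 = 242216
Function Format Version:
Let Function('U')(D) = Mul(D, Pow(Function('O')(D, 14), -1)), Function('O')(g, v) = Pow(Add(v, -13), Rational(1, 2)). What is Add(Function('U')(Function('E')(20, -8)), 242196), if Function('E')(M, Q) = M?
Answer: 242216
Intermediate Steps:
Function('O')(g, v) = Pow(Add(-13, v), Rational(1, 2))
Function('U')(D) = D (Function('U')(D) = Mul(D, Pow(Pow(Add(-13, 14), Rational(1, 2)), -1)) = Mul(D, Pow(Pow(1, Rational(1, 2)), -1)) = Mul(D, Pow(1, -1)) = Mul(D, 1) = D)
Add(Function('U')(Function('E')(20, -8)), 242196) = Add(20, 242196) = 242216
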